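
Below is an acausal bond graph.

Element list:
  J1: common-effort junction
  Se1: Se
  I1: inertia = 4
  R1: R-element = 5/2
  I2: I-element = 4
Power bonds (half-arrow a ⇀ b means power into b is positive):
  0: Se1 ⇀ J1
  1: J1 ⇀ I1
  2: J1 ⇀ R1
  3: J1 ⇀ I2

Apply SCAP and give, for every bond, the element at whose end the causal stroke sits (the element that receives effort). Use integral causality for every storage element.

β0 →J1  (Se1 fixes effort; stroke away)
β1 →I1  (common-e at J1 fixed by 0)
β2 →R1  (0-jn J1 has e-setter on 0)
β3 →I2  (0-jn J1 has e-setter on 0)

bond 0 stroke at J1
bond 1 stroke at I1
bond 2 stroke at R1
bond 3 stroke at I2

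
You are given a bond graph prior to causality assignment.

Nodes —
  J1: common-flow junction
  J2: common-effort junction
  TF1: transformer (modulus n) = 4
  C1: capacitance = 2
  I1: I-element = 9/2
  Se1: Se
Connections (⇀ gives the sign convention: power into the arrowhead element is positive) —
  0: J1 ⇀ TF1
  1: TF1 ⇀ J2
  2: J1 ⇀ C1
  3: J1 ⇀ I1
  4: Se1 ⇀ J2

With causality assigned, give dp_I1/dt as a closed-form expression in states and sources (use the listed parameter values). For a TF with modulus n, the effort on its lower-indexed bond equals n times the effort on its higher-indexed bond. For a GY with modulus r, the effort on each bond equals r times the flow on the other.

dp_I1/dt = -4*E_Se1 - q_C1/2

bond 4 stroke at J2  (Se1 (Se) sets effort on bond)
bond 1 stroke at TF1  (J2 effort already set via bond 4)
bond 0 stroke at J1  (TF1 one-in-one-out from 1)
bond 2 stroke at J1  (C1 integral (e out))
bond 3 stroke at I1  (J1: last free bond brings flow in)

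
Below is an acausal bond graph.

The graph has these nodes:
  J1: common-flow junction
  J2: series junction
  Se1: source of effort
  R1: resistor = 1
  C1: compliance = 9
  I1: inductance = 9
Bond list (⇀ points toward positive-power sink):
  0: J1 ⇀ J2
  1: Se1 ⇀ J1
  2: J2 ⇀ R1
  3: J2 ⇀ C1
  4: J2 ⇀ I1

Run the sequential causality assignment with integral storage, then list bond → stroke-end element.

bond 1 |J1  (Se1: effort source, stroke at far end)
bond 0 |J2  (J1: last free bond brings flow in)
bond 3 |J2  (C1: C, integral causality)
bond 4 |I1  (prefer integral on I1)
bond 2 |J2  (J2: bond 4 brought flow, rest push out)

b0 →J2
b1 →J1
b2 →J2
b3 →J2
b4 →I1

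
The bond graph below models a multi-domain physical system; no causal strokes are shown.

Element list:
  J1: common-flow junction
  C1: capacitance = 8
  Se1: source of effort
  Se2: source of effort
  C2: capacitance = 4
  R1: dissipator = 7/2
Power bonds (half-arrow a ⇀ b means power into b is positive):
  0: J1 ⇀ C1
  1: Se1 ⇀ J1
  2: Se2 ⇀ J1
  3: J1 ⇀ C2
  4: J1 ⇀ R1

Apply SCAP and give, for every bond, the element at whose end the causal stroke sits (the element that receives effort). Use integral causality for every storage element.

β0 stroke→J1
β1 stroke→J1
β2 stroke→J1
β3 stroke→J1
β4 stroke→R1

b1 stroke at J1  (Se1 (Se) sets effort on bond)
b2 stroke at J1  (Se2 fixes effort; stroke away)
b0 stroke at J1  (prefer integral on C1)
b3 stroke at J1  (C2 outputs effort q/C2)
b4 stroke at R1  (only one flow-in slot at J1)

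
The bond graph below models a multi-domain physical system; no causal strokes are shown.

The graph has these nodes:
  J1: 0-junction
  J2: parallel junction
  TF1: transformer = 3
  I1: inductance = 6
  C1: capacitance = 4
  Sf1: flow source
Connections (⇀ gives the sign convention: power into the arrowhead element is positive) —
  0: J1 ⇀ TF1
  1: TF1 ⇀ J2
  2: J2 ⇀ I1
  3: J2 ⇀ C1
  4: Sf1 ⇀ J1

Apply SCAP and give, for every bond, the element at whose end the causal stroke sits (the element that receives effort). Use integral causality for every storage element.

b0 stroke→J1
b1 stroke→TF1
b2 stroke→I1
b3 stroke→J2
b4 stroke→Sf1

#4 →Sf1  (Sf1 (Sf) sets flow on bond)
#0 →J1  (closing 0-jn rule on J1)
#1 →TF1  (TF TF1: opposite of bond 0)
#2 →I1  (I1: I, integral causality)
#3 →J2  (J2 needs exactly one e-in)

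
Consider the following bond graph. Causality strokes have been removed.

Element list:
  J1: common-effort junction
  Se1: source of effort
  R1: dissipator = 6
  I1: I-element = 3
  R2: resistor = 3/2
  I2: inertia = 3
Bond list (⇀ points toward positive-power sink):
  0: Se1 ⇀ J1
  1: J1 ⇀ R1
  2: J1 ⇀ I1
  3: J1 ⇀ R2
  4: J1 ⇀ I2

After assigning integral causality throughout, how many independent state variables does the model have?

2  (I1, I2 all integral)

#0 |J1  (source Se1 imposes e)
#1 |R1  (J1: bond 0 brought effort, rest push out)
#2 |I1  (J1: bond 0 brought effort, rest push out)
#3 |R2  (common-e at J1 fixed by 0)
#4 |I2  (0-jn J1 has e-setter on 0)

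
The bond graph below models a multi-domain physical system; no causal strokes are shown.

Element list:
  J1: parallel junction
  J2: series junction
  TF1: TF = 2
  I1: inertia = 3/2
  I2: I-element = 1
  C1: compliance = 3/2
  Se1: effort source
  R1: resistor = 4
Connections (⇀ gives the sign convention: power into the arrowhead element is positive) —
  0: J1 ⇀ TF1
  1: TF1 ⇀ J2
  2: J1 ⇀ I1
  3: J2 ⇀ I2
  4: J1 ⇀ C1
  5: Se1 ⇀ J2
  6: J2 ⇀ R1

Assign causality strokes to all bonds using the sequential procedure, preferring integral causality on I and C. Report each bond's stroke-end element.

β5 |J2  (Se1 (Se) sets effort on bond)
β2 |I1  (prefer integral on I1)
β3 |I2  (I2 outputs flow p/I2)
β1 |J2  (J2 flow already set via bond 3)
β6 |J2  (common-f at J2 fixed by 3)
β0 |TF1  (TF1: transformer flips bond 1)
β4 |J1  (only one effort-in slot at J1)

#0 stroke at TF1
#1 stroke at J2
#2 stroke at I1
#3 stroke at I2
#4 stroke at J1
#5 stroke at J2
#6 stroke at J2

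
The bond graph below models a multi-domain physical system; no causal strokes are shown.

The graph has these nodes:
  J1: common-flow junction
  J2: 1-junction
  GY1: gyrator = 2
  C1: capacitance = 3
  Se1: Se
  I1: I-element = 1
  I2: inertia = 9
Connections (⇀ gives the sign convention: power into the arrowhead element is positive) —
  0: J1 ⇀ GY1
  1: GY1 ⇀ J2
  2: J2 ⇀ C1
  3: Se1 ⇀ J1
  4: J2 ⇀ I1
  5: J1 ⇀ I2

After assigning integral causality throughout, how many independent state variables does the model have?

3  (C1, I1, I2 all integral)

b3 stroke→J1  (Se1 (Se) sets effort on bond)
b2 stroke→J2  (C1 outputs effort q/C1)
b4 stroke→I1  (I1 integral (f out))
b1 stroke→J2  (J2: bond 4 brought flow, rest push out)
b0 stroke→J1  (GY1 both-in/both-out from 1)
b5 stroke→I2  (J1 needs exactly one f-in)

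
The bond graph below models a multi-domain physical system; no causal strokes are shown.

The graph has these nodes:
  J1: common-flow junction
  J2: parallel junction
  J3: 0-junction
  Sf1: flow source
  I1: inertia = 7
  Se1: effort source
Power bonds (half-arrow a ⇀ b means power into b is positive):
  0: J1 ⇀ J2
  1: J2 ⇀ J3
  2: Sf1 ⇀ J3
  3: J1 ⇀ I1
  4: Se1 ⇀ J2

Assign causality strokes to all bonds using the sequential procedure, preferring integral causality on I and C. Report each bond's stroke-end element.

bond 0 |J1
bond 1 |J3
bond 2 |Sf1
bond 3 |I1
bond 4 |J2

b2 stroke→Sf1  (Sf1 (Sf) sets flow on bond)
b4 stroke→J2  (Se1 fixes effort; stroke away)
b0 stroke→J1  (J2: bond 4 brought effort, rest push out)
b1 stroke→J3  (J2 effort already set via bond 4)
b3 stroke→I1  (J1: last free bond brings flow in)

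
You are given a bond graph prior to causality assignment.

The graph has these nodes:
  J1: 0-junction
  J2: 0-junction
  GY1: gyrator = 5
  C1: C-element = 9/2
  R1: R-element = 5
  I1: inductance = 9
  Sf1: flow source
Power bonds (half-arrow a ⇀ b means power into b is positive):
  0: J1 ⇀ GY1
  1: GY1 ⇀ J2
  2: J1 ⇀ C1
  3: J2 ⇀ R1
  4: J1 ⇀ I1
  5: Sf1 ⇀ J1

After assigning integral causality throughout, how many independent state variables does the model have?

2  (C1, I1 all integral)

bond 5 stroke→Sf1  (Sf1 fixes flow; stroke at Sf1)
bond 2 stroke→J1  (C1 outputs effort q/C1)
bond 0 stroke→GY1  (0-jn J1 has e-setter on 2)
bond 4 stroke→I1  (0-jn J1 has e-setter on 2)
bond 1 stroke→GY1  (through GY1, causality inverts; strokes same side of GY1)
bond 3 stroke→J2  (only one effort-in slot at J2)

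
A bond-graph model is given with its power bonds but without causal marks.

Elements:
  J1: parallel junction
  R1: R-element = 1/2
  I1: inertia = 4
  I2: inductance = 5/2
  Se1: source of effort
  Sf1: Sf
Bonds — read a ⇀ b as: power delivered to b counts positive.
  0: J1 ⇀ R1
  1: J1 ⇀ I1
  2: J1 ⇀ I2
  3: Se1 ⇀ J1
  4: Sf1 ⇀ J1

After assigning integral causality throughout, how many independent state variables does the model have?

bond 3 |J1  (Se1: effort source, stroke at far end)
bond 4 |Sf1  (Sf1 fixes flow; stroke at Sf1)
bond 0 |R1  (J1 effort already set via bond 3)
bond 1 |I1  (0-jn J1 has e-setter on 3)
bond 2 |I2  (0-jn J1 has e-setter on 3)

2  (I1, I2 all integral)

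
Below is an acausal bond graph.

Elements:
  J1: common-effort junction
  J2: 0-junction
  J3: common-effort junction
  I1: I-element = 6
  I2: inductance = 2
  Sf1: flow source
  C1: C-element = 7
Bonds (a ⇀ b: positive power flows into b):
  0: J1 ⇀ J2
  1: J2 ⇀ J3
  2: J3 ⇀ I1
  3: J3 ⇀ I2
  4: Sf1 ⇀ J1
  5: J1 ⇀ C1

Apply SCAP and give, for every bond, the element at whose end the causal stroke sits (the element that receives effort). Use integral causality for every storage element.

#4 →Sf1  (source Sf1 imposes f)
#2 →I1  (I1 outputs flow p/I1)
#3 →I2  (prefer integral on I2)
#1 →J3  (only one effort-in slot at J3)
#0 →J2  (J2 needs exactly one e-in)
#5 →J1  (J1 needs exactly one e-in)

bond 0 stroke at J2
bond 1 stroke at J3
bond 2 stroke at I1
bond 3 stroke at I2
bond 4 stroke at Sf1
bond 5 stroke at J1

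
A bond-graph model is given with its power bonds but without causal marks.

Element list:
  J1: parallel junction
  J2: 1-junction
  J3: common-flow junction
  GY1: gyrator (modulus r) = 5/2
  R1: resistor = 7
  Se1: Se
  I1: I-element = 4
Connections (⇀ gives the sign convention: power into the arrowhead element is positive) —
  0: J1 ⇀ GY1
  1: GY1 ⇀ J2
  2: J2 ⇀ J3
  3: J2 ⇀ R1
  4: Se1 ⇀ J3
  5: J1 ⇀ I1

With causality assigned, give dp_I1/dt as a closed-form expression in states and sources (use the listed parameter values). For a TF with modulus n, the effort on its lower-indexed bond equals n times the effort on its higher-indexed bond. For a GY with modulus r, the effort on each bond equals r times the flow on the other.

bond 4 stroke→J3  (Se1 fixes effort; stroke away)
bond 2 stroke→J2  (closing 1-jn rule on J3)
bond 5 stroke→I1  (I1 outputs flow p/I1)
bond 0 stroke→J1  (J1 needs exactly one e-in)
bond 1 stroke→J2  (GY GY1: same side as bond 0)
bond 3 stroke→R1  (J2 needs exactly one f-in)

dp_I1/dt = 5*E_Se1/14 - 25*p_I1/112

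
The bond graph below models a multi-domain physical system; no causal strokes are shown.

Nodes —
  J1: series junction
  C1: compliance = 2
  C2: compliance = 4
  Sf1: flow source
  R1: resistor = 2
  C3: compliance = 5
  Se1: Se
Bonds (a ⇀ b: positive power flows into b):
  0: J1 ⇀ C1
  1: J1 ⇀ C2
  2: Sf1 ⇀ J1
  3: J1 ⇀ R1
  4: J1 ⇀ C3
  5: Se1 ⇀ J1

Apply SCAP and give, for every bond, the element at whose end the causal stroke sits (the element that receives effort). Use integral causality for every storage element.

bond 0 →J1
bond 1 →J1
bond 2 →Sf1
bond 3 →J1
bond 4 →J1
bond 5 →J1

β2 →Sf1  (Sf1 (Sf) sets flow on bond)
β5 →J1  (Se1 (Se) sets effort on bond)
β0 →J1  (J1 flow already set via bond 2)
β1 →J1  (J1: bond 2 brought flow, rest push out)
β3 →J1  (common-f at J1 fixed by 2)
β4 →J1  (J1 flow already set via bond 2)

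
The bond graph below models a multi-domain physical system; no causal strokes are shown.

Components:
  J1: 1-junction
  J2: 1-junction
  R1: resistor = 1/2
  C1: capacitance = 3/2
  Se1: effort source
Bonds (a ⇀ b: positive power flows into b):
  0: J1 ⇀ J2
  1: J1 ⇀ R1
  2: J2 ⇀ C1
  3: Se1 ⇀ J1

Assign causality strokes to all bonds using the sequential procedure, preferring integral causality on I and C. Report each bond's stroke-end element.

bond 3 stroke at J1  (Se1: effort source, stroke at far end)
bond 2 stroke at J2  (C1 integral (e out))
bond 0 stroke at J1  (closing 1-jn rule on J2)
bond 1 stroke at R1  (only one flow-in slot at J1)

bond 0 →J1
bond 1 →R1
bond 2 →J2
bond 3 →J1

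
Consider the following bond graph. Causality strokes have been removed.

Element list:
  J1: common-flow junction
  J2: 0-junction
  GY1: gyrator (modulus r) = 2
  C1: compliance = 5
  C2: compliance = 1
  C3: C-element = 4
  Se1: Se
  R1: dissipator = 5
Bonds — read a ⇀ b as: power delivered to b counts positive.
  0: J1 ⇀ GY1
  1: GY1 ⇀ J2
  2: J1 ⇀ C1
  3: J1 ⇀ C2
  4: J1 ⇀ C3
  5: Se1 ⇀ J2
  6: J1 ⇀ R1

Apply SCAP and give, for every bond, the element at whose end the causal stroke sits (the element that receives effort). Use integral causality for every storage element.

b5 |J2  (Se1 fixes effort; stroke away)
b1 |GY1  (0-jn J2 has e-setter on 5)
b0 |GY1  (through GY1, causality inverts; strokes same side of GY1)
b2 |J1  (J1 flow already set via bond 0)
b3 |J1  (1-jn J1 has f-setter on 0)
b4 |J1  (J1 flow already set via bond 0)
b6 |J1  (J1: bond 0 brought flow, rest push out)

b0 →GY1
b1 →GY1
b2 →J1
b3 →J1
b4 →J1
b5 →J2
b6 →J1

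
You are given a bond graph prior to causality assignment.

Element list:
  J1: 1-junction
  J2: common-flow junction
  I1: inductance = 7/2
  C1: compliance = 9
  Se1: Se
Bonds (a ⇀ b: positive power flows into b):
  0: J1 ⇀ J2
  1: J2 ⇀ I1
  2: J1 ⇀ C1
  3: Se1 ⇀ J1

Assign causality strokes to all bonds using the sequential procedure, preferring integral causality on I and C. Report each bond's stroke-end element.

#0 |J2
#1 |I1
#2 |J1
#3 |J1

β3 |J1  (Se1: effort source, stroke at far end)
β1 |I1  (I1 outputs flow p/I1)
β0 |J2  (J2 flow already set via bond 1)
β2 |J1  (common-f at J1 fixed by 0)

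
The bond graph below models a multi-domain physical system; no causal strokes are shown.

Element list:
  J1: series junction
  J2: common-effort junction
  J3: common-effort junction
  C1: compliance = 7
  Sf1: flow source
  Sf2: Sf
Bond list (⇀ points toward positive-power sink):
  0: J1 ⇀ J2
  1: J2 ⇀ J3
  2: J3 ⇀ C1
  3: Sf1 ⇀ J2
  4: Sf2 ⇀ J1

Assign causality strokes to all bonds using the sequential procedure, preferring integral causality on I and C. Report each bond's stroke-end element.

#0 stroke at J1
#1 stroke at J2
#2 stroke at J3
#3 stroke at Sf1
#4 stroke at Sf2

#3 stroke at Sf1  (Sf1: flow source, stroke at near end)
#4 stroke at Sf2  (source Sf2 imposes f)
#0 stroke at J1  (1-jn J1 has f-setter on 4)
#1 stroke at J2  (J2: last free bond brings effort in)
#2 stroke at J3  (J3 needs exactly one e-in)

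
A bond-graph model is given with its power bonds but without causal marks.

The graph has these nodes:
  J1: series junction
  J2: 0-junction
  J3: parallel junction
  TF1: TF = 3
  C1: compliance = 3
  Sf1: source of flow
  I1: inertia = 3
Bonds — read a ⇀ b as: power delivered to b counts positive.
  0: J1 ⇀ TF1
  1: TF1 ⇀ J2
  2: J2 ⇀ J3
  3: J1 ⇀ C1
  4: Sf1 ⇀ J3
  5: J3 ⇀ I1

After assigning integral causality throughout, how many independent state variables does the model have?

#4 stroke→Sf1  (Sf1: flow source, stroke at near end)
#3 stroke→J1  (prefer integral on C1)
#0 stroke→TF1  (J1: last free bond brings flow in)
#1 stroke→J2  (TF1 one-in-one-out from 0)
#2 stroke→J3  (0-jn J2 has e-setter on 1)
#5 stroke→I1  (J3 effort already set via bond 2)

2  (C1, I1 all integral)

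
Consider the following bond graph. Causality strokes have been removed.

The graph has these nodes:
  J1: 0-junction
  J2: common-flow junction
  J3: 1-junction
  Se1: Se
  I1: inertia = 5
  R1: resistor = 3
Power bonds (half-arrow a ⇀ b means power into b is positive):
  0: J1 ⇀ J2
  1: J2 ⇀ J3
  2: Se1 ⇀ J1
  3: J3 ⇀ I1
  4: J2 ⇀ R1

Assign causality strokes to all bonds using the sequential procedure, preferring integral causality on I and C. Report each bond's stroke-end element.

b0 stroke at J2
b1 stroke at J3
b2 stroke at J1
b3 stroke at I1
b4 stroke at J2

b2 stroke at J1  (Se1: effort source, stroke at far end)
b0 stroke at J2  (0-jn J1 has e-setter on 2)
b3 stroke at I1  (I1: I, integral causality)
b1 stroke at J3  (J3 flow already set via bond 3)
b4 stroke at J2  (J2: bond 1 brought flow, rest push out)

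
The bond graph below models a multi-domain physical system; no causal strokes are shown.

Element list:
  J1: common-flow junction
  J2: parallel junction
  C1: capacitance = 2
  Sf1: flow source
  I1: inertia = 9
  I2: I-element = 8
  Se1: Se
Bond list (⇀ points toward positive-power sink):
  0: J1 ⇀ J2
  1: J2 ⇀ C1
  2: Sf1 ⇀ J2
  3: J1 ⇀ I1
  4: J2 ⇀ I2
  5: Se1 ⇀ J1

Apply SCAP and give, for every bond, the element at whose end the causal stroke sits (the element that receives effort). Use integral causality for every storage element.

bond 0 stroke at J1
bond 1 stroke at J2
bond 2 stroke at Sf1
bond 3 stroke at I1
bond 4 stroke at I2
bond 5 stroke at J1

β2 stroke at Sf1  (Sf1: flow source, stroke at near end)
β5 stroke at J1  (Se1 (Se) sets effort on bond)
β1 stroke at J2  (prefer integral on C1)
β0 stroke at J1  (common-e at J2 fixed by 1)
β4 stroke at I2  (common-e at J2 fixed by 1)
β3 stroke at I1  (J1 needs exactly one f-in)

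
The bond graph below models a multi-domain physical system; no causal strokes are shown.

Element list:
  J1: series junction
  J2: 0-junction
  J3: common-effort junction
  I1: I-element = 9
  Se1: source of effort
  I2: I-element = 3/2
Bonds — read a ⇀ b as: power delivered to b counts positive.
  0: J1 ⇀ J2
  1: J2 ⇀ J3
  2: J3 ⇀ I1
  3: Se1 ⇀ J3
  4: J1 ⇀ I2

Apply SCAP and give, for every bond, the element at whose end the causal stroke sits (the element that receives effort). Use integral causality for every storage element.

bond 0 stroke→J1
bond 1 stroke→J2
bond 2 stroke→I1
bond 3 stroke→J3
bond 4 stroke→I2

β3 →J3  (Se1 (Se) sets effort on bond)
β1 →J2  (J3 effort already set via bond 3)
β2 →I1  (common-e at J3 fixed by 3)
β0 →J1  (J2: bond 1 brought effort, rest push out)
β4 →I2  (J1: last free bond brings flow in)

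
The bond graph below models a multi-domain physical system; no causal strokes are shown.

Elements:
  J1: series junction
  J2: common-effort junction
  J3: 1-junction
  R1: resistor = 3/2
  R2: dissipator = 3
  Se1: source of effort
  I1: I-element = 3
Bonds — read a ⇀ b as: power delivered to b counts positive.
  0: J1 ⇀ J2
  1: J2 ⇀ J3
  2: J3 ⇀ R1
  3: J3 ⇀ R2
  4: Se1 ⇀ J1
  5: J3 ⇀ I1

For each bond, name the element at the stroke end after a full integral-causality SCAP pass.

bond 4 stroke at J1  (Se1 (Se) sets effort on bond)
bond 0 stroke at J2  (only one flow-in slot at J1)
bond 1 stroke at J3  (0-jn J2 has e-setter on 0)
bond 5 stroke at I1  (I1 integral (f out))
bond 2 stroke at J3  (J3: bond 5 brought flow, rest push out)
bond 3 stroke at J3  (1-jn J3 has f-setter on 5)

b0 |J2
b1 |J3
b2 |J3
b3 |J3
b4 |J1
b5 |I1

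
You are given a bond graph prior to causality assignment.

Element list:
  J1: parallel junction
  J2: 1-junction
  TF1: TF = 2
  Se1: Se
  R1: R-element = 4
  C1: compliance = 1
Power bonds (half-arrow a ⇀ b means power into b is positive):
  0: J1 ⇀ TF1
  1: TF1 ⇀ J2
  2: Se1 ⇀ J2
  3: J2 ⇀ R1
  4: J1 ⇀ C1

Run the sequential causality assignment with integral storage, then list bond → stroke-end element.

β2 stroke→J2  (Se1 fixes effort; stroke away)
β4 stroke→J1  (C1 integral (e out))
β0 stroke→TF1  (J1: bond 4 brought effort, rest push out)
β1 stroke→J2  (TF1: transformer flips bond 0)
β3 stroke→R1  (J2 needs exactly one f-in)

b0 stroke at TF1
b1 stroke at J2
b2 stroke at J2
b3 stroke at R1
b4 stroke at J1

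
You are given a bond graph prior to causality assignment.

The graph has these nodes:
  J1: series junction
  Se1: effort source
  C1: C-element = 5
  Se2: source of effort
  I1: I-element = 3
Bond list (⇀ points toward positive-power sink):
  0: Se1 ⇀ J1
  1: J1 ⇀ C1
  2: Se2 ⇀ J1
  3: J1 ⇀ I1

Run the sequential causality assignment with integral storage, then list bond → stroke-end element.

b0 |J1
b1 |J1
b2 |J1
b3 |I1

#0 →J1  (Se1: effort source, stroke at far end)
#2 →J1  (Se2 fixes effort; stroke away)
#1 →J1  (prefer integral on C1)
#3 →I1  (only one flow-in slot at J1)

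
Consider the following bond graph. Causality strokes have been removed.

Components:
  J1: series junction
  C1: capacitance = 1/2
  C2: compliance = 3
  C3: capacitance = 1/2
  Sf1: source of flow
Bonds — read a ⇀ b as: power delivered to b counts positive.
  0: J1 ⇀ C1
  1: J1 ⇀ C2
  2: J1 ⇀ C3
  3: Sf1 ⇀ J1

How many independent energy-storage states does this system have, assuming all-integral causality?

b3 →Sf1  (Sf1 (Sf) sets flow on bond)
b0 →J1  (J1: bond 3 brought flow, rest push out)
b1 →J1  (1-jn J1 has f-setter on 3)
b2 →J1  (1-jn J1 has f-setter on 3)

3  (C1, C2, C3 all integral)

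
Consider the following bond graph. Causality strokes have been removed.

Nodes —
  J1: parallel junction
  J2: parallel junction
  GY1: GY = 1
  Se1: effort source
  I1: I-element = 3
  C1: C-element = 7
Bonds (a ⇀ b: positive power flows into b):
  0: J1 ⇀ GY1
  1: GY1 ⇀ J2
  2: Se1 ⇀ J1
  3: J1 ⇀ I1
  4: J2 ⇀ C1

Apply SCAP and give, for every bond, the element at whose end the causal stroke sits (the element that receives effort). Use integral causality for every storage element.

β2 stroke at J1  (Se1 (Se) sets effort on bond)
β0 stroke at GY1  (0-jn J1 has e-setter on 2)
β3 stroke at I1  (J1: bond 2 brought effort, rest push out)
β1 stroke at GY1  (GY GY1: same side as bond 0)
β4 stroke at J2  (only one effort-in slot at J2)

bond 0 |GY1
bond 1 |GY1
bond 2 |J1
bond 3 |I1
bond 4 |J2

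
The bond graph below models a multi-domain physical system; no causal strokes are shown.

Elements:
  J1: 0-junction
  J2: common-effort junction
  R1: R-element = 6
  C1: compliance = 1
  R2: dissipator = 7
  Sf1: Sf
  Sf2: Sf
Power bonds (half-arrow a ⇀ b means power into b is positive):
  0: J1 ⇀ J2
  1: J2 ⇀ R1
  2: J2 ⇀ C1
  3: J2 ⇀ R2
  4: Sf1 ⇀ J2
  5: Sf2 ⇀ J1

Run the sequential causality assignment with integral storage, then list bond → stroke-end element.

b4 stroke→Sf1  (Sf1 (Sf) sets flow on bond)
b5 stroke→Sf2  (Sf2: flow source, stroke at near end)
b0 stroke→J1  (only one effort-in slot at J1)
b2 stroke→J2  (prefer integral on C1)
b1 stroke→R1  (common-e at J2 fixed by 2)
b3 stroke→R2  (common-e at J2 fixed by 2)

b0 →J1
b1 →R1
b2 →J2
b3 →R2
b4 →Sf1
b5 →Sf2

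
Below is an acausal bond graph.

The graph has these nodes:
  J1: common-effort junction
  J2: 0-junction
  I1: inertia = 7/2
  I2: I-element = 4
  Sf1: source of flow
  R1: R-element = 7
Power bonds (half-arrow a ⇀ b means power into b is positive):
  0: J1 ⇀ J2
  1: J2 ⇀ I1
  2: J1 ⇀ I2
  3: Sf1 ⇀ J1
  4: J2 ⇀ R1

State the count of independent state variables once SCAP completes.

2  (I1, I2 all integral)

bond 3 stroke→Sf1  (Sf1: flow source, stroke at near end)
bond 1 stroke→I1  (I1 integral (f out))
bond 2 stroke→I2  (I2 outputs flow p/I2)
bond 0 stroke→J1  (closing 0-jn rule on J1)
bond 4 stroke→J2  (only one effort-in slot at J2)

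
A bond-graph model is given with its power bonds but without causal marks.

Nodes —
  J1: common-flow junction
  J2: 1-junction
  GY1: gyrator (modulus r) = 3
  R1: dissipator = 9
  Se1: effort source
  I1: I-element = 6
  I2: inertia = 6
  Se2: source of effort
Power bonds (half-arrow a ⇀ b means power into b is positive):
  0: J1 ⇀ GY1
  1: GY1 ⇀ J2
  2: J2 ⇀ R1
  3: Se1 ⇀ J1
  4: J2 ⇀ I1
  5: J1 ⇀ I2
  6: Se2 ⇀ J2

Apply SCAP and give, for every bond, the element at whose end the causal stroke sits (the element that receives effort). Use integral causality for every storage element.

bond 3 |J1  (source Se1 imposes e)
bond 6 |J2  (Se2 (Se) sets effort on bond)
bond 4 |I1  (I1 integral (f out))
bond 1 |J2  (1-jn J2 has f-setter on 4)
bond 2 |J2  (1-jn J2 has f-setter on 4)
bond 0 |J1  (through GY1, causality inverts; strokes same side of GY1)
bond 5 |I2  (J1 needs exactly one f-in)

b0 stroke→J1
b1 stroke→J2
b2 stroke→J2
b3 stroke→J1
b4 stroke→I1
b5 stroke→I2
b6 stroke→J2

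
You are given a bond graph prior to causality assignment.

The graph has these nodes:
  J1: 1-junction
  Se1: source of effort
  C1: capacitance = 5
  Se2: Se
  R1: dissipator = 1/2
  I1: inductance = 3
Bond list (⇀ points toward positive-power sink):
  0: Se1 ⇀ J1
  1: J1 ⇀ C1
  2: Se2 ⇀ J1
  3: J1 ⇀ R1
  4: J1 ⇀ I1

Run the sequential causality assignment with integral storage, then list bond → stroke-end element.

#0 →J1
#1 →J1
#2 →J1
#3 →J1
#4 →I1

b0 |J1  (Se1 (Se) sets effort on bond)
b2 |J1  (Se2 fixes effort; stroke away)
b1 |J1  (C1: C, integral causality)
b4 |I1  (prefer integral on I1)
b3 |J1  (J1 flow already set via bond 4)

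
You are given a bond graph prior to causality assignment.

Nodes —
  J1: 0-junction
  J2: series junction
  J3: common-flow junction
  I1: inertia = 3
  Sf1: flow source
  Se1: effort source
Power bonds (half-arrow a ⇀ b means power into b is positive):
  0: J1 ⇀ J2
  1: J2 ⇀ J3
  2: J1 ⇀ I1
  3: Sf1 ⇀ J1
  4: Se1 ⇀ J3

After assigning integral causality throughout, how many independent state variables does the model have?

1  (I1 all integral)

bond 3 stroke at Sf1  (source Sf1 imposes f)
bond 4 stroke at J3  (Se1 (Se) sets effort on bond)
bond 1 stroke at J2  (only one flow-in slot at J3)
bond 0 stroke at J1  (only one flow-in slot at J2)
bond 2 stroke at I1  (common-e at J1 fixed by 0)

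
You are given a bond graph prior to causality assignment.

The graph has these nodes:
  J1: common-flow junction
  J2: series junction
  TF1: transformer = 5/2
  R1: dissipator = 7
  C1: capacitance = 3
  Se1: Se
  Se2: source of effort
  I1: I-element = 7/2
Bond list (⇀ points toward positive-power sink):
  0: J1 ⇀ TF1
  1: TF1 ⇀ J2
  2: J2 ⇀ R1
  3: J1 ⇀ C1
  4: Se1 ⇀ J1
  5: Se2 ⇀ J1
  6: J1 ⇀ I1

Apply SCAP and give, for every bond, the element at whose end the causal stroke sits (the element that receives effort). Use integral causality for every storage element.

β0 |J1
β1 |TF1
β2 |J2
β3 |J1
β4 |J1
β5 |J1
β6 |I1

b4 →J1  (source Se1 imposes e)
b5 →J1  (Se2 (Se) sets effort on bond)
b3 →J1  (C1 integral (e out))
b6 →I1  (I1 integral (f out))
b0 →J1  (common-f at J1 fixed by 6)
b1 →TF1  (TF TF1: opposite of bond 0)
b2 →J2  (J2 flow already set via bond 1)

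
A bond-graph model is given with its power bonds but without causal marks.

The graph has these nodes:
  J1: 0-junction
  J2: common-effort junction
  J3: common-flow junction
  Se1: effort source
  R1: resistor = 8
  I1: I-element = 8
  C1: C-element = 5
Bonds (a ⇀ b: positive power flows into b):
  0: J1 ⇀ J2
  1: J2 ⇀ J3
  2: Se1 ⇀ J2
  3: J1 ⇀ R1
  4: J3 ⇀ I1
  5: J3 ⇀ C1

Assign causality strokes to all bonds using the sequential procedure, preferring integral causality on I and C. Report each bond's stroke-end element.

β2 stroke at J2  (Se1 fixes effort; stroke away)
β0 stroke at J1  (common-e at J2 fixed by 2)
β1 stroke at J3  (common-e at J2 fixed by 2)
β3 stroke at R1  (0-jn J1 has e-setter on 0)
β4 stroke at I1  (I1: I, integral causality)
β5 stroke at J3  (J3 flow already set via bond 4)

b0 →J1
b1 →J3
b2 →J2
b3 →R1
b4 →I1
b5 →J3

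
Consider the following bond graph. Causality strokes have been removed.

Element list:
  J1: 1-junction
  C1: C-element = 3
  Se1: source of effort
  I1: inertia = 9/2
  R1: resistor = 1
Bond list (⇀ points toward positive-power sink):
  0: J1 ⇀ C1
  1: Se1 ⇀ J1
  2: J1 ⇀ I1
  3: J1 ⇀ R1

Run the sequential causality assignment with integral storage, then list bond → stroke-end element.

b1 stroke→J1  (source Se1 imposes e)
b0 stroke→J1  (prefer integral on C1)
b2 stroke→I1  (I1 outputs flow p/I1)
b3 stroke→J1  (J1 flow already set via bond 2)

#0 →J1
#1 →J1
#2 →I1
#3 →J1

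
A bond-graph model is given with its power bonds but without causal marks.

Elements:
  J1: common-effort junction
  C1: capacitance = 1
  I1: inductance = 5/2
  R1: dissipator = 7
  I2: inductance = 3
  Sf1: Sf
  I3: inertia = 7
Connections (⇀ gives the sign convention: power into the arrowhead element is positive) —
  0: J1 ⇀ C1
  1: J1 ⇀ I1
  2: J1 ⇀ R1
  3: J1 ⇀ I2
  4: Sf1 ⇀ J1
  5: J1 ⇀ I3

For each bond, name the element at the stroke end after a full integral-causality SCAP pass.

#4 stroke→Sf1  (Sf1 (Sf) sets flow on bond)
#0 stroke→J1  (prefer integral on C1)
#1 stroke→I1  (J1 effort already set via bond 0)
#2 stroke→R1  (J1 effort already set via bond 0)
#3 stroke→I2  (J1 effort already set via bond 0)
#5 stroke→I3  (J1: bond 0 brought effort, rest push out)

bond 0 |J1
bond 1 |I1
bond 2 |R1
bond 3 |I2
bond 4 |Sf1
bond 5 |I3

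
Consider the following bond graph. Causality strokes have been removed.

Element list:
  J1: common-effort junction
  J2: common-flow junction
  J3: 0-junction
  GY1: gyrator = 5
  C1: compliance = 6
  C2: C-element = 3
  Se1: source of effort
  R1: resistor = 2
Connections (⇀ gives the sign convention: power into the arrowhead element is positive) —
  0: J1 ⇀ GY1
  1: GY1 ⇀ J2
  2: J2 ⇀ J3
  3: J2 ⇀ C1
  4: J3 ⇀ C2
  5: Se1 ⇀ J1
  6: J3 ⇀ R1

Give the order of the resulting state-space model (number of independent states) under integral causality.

bond 5 stroke→J1  (Se1 (Se) sets effort on bond)
bond 0 stroke→GY1  (J1: bond 5 brought effort, rest push out)
bond 1 stroke→GY1  (GY1: gyrator matches bond 0)
bond 2 stroke→J2  (J2 flow already set via bond 1)
bond 3 stroke→J2  (J2 flow already set via bond 1)
bond 4 stroke→J3  (prefer integral on C2)
bond 6 stroke→R1  (J3 effort already set via bond 4)

2  (C1, C2 all integral)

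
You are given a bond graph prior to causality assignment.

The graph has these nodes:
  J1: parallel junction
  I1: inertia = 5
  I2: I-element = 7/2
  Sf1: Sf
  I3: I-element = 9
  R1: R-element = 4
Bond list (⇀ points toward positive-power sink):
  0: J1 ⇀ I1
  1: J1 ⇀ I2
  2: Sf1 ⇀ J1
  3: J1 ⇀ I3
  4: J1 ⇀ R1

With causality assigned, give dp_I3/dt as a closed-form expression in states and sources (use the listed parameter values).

b2 →Sf1  (Sf1 fixes flow; stroke at Sf1)
b0 →I1  (I1: I, integral causality)
b1 →I2  (I2 outputs flow p/I2)
b3 →I3  (I3: I, integral causality)
b4 →J1  (J1 needs exactly one e-in)

dp_I3/dt = 4*F_Sf1 - 4*p_I1/5 - 8*p_I2/7 - 4*p_I3/9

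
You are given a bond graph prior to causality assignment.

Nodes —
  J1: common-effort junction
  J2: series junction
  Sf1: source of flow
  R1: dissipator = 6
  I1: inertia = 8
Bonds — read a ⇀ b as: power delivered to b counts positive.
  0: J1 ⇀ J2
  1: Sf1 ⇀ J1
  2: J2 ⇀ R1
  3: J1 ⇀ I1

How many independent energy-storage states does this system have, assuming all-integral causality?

1  (I1 all integral)

#1 →Sf1  (Sf1: flow source, stroke at near end)
#3 →I1  (prefer integral on I1)
#0 →J1  (closing 0-jn rule on J1)
#2 →J2  (1-jn J2 has f-setter on 0)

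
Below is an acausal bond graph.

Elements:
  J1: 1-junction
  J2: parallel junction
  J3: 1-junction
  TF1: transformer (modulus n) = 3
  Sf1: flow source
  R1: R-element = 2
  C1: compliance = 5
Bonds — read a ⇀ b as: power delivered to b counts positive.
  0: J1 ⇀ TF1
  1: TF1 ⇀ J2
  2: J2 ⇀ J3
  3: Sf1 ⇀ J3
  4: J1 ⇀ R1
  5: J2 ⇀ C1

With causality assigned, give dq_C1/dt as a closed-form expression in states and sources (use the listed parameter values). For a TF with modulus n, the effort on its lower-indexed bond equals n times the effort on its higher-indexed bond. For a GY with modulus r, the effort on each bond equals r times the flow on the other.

dq_C1/dt = -F_Sf1 - 9*q_C1/10

#3 →Sf1  (Sf1: flow source, stroke at near end)
#2 →J3  (J3 flow already set via bond 3)
#5 →J2  (C1 integral (e out))
#1 →TF1  (common-e at J2 fixed by 5)
#0 →J1  (TF TF1: opposite of bond 1)
#4 →R1  (J1: last free bond brings flow in)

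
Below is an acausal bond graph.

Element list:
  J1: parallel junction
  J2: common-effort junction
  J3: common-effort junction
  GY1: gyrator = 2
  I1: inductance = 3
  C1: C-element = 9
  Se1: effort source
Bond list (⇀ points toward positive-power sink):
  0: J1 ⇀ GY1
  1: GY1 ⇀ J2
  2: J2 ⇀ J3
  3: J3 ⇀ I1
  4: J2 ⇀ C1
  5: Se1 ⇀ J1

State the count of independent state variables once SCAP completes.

2  (C1, I1 all integral)

β5 |J1  (Se1 fixes effort; stroke away)
β0 |GY1  (common-e at J1 fixed by 5)
β1 |GY1  (through GY1, causality inverts; strokes same side of GY1)
β3 |I1  (prefer integral on I1)
β2 |J3  (J3: last free bond brings effort in)
β4 |J2  (closing 0-jn rule on J2)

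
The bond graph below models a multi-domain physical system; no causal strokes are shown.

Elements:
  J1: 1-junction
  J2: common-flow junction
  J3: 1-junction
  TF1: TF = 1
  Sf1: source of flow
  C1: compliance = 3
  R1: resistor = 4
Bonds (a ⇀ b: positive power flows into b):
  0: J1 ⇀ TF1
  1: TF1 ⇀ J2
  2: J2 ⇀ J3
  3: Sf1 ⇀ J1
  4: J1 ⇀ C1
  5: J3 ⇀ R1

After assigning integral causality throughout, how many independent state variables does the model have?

1  (C1 all integral)

#3 stroke→Sf1  (Sf1 fixes flow; stroke at Sf1)
#0 stroke→J1  (common-f at J1 fixed by 3)
#4 stroke→J1  (common-f at J1 fixed by 3)
#1 stroke→TF1  (TF TF1: opposite of bond 0)
#2 stroke→J2  (J2 flow already set via bond 1)
#5 stroke→J3  (1-jn J3 has f-setter on 2)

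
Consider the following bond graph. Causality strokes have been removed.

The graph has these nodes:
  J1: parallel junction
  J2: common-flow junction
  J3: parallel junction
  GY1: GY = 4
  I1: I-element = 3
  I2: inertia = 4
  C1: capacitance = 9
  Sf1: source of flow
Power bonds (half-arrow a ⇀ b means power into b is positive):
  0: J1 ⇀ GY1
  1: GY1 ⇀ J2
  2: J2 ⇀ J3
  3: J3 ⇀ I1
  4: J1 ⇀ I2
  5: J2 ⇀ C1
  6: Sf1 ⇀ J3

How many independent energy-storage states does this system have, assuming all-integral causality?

bond 6 stroke at Sf1  (Sf1: flow source, stroke at near end)
bond 3 stroke at I1  (I1 integral (f out))
bond 2 stroke at J3  (J3 needs exactly one e-in)
bond 1 stroke at J2  (1-jn J2 has f-setter on 2)
bond 5 stroke at J2  (J2 flow already set via bond 2)
bond 0 stroke at J1  (through GY1, causality inverts; strokes same side of GY1)
bond 4 stroke at I2  (J1 effort already set via bond 0)

3  (C1, I1, I2 all integral)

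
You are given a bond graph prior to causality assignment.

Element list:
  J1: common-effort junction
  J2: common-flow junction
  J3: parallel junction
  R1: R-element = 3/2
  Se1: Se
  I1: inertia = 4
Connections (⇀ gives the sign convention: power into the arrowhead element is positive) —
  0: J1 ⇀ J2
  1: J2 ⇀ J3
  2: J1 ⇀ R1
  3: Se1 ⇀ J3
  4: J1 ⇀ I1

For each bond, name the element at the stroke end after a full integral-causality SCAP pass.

#3 stroke at J3  (Se1: effort source, stroke at far end)
#1 stroke at J2  (J3: bond 3 brought effort, rest push out)
#0 stroke at J1  (J2: last free bond brings flow in)
#2 stroke at R1  (J1 effort already set via bond 0)
#4 stroke at I1  (0-jn J1 has e-setter on 0)

β0 →J1
β1 →J2
β2 →R1
β3 →J3
β4 →I1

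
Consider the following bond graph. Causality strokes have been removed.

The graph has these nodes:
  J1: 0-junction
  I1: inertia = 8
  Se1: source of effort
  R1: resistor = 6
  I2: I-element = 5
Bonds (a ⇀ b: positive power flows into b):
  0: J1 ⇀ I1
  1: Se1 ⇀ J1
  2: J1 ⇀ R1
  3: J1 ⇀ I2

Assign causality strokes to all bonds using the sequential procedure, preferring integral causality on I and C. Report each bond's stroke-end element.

#0 →I1
#1 →J1
#2 →R1
#3 →I2

β1 stroke→J1  (source Se1 imposes e)
β0 stroke→I1  (0-jn J1 has e-setter on 1)
β2 stroke→R1  (common-e at J1 fixed by 1)
β3 stroke→I2  (0-jn J1 has e-setter on 1)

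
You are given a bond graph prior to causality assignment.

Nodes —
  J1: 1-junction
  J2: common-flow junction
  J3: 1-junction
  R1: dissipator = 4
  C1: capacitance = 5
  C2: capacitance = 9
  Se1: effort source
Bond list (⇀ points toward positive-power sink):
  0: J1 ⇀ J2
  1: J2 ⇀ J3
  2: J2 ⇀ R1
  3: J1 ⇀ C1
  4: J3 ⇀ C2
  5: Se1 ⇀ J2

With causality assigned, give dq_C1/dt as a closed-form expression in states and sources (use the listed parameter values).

b5 stroke→J2  (Se1 fixes effort; stroke away)
b3 stroke→J1  (C1: C, integral causality)
b0 stroke→J2  (J1 needs exactly one f-in)
b4 stroke→J3  (prefer integral on C2)
b1 stroke→J2  (J3: last free bond brings flow in)
b2 stroke→R1  (J2: last free bond brings flow in)

dq_C1/dt = E_Se1/4 - q_C1/20 - q_C2/36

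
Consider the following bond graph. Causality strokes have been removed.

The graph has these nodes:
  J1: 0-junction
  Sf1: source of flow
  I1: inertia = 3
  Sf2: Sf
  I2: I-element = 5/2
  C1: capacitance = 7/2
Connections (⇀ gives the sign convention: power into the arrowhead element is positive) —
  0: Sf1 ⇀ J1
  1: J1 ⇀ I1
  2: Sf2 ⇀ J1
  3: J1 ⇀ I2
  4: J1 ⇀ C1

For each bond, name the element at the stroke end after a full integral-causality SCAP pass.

β0 stroke at Sf1
β1 stroke at I1
β2 stroke at Sf2
β3 stroke at I2
β4 stroke at J1

bond 0 stroke at Sf1  (source Sf1 imposes f)
bond 2 stroke at Sf2  (Sf2 (Sf) sets flow on bond)
bond 1 stroke at I1  (I1 integral (f out))
bond 3 stroke at I2  (I2: I, integral causality)
bond 4 stroke at J1  (closing 0-jn rule on J1)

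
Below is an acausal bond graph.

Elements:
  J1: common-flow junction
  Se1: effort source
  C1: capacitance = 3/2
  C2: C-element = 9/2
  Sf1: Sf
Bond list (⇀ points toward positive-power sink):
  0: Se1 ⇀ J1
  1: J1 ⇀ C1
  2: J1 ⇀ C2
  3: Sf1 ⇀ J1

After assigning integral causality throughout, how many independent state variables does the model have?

bond 0 |J1  (Se1 fixes effort; stroke away)
bond 3 |Sf1  (Sf1: flow source, stroke at near end)
bond 1 |J1  (1-jn J1 has f-setter on 3)
bond 2 |J1  (J1 flow already set via bond 3)

2  (C1, C2 all integral)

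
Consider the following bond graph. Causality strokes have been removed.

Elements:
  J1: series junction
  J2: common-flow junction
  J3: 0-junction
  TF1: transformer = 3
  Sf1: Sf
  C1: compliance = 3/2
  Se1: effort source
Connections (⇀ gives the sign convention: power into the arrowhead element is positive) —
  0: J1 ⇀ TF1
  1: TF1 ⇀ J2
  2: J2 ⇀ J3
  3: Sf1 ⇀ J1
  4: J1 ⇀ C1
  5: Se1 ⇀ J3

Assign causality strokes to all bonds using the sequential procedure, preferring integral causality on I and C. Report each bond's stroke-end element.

bond 0 stroke→J1
bond 1 stroke→TF1
bond 2 stroke→J2
bond 3 stroke→Sf1
bond 4 stroke→J1
bond 5 stroke→J3

b3 |Sf1  (source Sf1 imposes f)
b5 |J3  (source Se1 imposes e)
b0 |J1  (common-f at J1 fixed by 3)
b4 |J1  (common-f at J1 fixed by 3)
b2 |J2  (J3: bond 5 brought effort, rest push out)
b1 |TF1  (TF1 one-in-one-out from 0)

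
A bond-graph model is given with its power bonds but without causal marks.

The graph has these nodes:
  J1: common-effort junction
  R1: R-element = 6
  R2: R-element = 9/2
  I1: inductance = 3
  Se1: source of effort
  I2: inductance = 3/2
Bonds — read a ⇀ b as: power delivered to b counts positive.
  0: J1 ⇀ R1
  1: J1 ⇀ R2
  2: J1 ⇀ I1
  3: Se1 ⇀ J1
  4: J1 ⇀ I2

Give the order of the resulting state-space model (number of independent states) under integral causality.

β3 stroke→J1  (Se1 fixes effort; stroke away)
β0 stroke→R1  (common-e at J1 fixed by 3)
β1 stroke→R2  (J1 effort already set via bond 3)
β2 stroke→I1  (J1: bond 3 brought effort, rest push out)
β4 stroke→I2  (J1 effort already set via bond 3)

2  (I1, I2 all integral)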